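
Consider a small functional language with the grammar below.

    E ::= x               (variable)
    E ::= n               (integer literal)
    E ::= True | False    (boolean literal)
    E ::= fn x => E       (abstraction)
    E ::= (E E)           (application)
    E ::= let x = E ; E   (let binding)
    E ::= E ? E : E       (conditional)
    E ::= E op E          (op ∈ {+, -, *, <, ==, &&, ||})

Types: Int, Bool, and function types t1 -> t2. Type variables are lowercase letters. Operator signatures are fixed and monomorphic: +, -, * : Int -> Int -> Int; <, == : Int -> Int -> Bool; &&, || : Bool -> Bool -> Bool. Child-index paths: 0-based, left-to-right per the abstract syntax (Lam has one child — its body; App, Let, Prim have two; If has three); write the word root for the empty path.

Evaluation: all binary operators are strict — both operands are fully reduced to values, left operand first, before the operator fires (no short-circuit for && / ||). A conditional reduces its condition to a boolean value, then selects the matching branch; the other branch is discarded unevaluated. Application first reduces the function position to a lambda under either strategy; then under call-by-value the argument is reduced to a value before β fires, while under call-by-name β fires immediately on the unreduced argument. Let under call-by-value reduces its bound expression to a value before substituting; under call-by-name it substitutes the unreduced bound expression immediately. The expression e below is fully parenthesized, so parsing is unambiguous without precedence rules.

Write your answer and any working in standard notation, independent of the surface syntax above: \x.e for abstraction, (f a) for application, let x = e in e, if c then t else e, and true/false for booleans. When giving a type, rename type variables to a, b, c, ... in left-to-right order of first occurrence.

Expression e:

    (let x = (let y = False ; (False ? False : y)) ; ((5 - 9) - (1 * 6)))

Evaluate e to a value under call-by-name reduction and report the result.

Working:
step 0: (let x = (let y = false in (if false then false else y)) in ((5 - 9) - (1 * 6)))
step 1: [let@root] ((5 - 9) - (1 * 6))
step 2: [delta@0] (-4 - (1 * 6))
step 3: [delta@1] (-4 - 6)
step 4: [delta@root] -10

Answer: -10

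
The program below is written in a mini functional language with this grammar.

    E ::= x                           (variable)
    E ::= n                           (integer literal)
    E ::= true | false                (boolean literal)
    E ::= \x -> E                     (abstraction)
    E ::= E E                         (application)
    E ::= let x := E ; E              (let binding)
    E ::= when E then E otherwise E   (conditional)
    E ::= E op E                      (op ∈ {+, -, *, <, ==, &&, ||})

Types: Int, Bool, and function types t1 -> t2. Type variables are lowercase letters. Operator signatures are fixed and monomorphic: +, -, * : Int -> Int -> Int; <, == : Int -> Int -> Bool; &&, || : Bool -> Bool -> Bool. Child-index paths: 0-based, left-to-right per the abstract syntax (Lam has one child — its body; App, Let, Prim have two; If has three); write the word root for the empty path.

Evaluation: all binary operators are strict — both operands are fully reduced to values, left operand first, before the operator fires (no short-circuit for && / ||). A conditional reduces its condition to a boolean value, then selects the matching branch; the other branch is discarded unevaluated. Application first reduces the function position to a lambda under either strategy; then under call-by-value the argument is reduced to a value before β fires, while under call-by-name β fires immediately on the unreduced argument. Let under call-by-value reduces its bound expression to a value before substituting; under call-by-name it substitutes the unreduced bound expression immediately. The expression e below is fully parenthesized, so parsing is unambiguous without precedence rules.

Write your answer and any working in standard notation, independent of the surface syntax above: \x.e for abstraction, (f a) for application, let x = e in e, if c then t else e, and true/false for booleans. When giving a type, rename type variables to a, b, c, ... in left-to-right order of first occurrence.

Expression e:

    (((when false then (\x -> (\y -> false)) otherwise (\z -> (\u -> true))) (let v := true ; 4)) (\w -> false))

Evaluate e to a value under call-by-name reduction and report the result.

Trace:
step 0: (((if false then (\x.(\y.false)) else (\z.(\u.true))) (let v = true in 4)) (\w.false))
step 1: [if@0.0] (((\z.(\u.true)) (let v = true in 4)) (\w.false))
step 2: [beta@0] ((\u.true) (\w.false))
step 3: [beta@root] true

Answer: true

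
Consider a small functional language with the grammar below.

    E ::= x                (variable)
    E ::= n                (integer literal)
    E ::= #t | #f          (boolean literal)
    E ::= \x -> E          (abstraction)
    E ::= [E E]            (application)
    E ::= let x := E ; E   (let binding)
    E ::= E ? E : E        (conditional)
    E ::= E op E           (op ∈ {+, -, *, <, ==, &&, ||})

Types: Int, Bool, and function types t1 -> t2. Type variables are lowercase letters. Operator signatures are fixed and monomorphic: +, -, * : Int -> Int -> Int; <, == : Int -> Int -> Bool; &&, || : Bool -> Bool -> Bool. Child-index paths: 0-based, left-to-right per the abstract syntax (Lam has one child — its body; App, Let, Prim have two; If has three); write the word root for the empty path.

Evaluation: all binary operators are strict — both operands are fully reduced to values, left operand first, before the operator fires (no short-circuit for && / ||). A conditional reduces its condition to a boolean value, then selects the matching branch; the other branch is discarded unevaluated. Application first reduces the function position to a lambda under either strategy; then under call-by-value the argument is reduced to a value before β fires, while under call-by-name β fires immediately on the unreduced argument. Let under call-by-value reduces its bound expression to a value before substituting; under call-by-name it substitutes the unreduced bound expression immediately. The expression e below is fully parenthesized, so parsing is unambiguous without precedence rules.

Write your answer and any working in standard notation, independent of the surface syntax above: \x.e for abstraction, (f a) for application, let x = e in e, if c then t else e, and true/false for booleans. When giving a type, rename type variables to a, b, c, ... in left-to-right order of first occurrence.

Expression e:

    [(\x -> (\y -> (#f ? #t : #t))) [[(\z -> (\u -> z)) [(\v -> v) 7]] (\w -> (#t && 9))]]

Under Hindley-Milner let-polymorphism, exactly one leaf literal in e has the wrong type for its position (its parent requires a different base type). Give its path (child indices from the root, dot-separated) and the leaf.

Trace:
  unify Bool ~ Bool
  unify Bool ~ Bool
\y._ : b -> Bool
\x._ : a -> b -> Bool
z : c
\u._ : d -> c
\z._ : c -> d -> c
v : e
\v._ : e -> e
  unify e -> e ~ Int -> f
  unify e ~ Int
  unify Int ~ f
_ _ : Int
  unify c -> d -> c ~ Int -> g
  unify c ~ Int
  unify d -> Int ~ g
_ _ : d -> Int
  unify Bool ~ Bool
  unify Int ~ Bool
  FAIL: mismatch Int ~ Bool

Answer: 1.1.0.1 : 9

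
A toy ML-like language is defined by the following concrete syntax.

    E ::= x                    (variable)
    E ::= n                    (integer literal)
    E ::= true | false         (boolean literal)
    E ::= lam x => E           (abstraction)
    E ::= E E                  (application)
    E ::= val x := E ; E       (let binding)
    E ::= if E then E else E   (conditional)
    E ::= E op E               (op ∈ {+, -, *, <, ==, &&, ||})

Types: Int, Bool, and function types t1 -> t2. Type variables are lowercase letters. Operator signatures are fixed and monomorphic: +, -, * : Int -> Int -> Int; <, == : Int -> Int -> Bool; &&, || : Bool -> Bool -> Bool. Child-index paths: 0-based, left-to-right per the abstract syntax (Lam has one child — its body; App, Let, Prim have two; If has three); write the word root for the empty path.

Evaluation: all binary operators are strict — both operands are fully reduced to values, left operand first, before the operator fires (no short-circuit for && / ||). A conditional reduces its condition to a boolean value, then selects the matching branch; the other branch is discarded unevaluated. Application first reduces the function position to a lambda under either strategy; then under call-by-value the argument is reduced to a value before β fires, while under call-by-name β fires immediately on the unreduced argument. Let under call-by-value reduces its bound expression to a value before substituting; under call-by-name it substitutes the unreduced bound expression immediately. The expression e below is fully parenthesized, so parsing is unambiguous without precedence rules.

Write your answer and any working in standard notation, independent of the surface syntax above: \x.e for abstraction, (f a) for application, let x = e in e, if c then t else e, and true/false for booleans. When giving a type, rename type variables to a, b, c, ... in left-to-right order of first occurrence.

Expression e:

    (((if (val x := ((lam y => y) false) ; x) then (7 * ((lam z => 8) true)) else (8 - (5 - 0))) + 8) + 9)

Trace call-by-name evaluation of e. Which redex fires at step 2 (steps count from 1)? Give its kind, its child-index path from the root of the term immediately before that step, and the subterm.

Answer: beta at 0.0.0 : ((\y.y) false)

Trace:
step 0: (((if (let x = ((\y.y) false) in x) then (7 * ((\z.8) true)) else (8 - (5 - 0))) + 8) + 9)
step 1: [let@0.0.0] (((if ((\y.y) false) then (7 * ((\z.8) true)) else (8 - (5 - 0))) + 8) + 9)
step 2: [beta@0.0.0] (((if false then (7 * ((\z.8) true)) else (8 - (5 - 0))) + 8) + 9)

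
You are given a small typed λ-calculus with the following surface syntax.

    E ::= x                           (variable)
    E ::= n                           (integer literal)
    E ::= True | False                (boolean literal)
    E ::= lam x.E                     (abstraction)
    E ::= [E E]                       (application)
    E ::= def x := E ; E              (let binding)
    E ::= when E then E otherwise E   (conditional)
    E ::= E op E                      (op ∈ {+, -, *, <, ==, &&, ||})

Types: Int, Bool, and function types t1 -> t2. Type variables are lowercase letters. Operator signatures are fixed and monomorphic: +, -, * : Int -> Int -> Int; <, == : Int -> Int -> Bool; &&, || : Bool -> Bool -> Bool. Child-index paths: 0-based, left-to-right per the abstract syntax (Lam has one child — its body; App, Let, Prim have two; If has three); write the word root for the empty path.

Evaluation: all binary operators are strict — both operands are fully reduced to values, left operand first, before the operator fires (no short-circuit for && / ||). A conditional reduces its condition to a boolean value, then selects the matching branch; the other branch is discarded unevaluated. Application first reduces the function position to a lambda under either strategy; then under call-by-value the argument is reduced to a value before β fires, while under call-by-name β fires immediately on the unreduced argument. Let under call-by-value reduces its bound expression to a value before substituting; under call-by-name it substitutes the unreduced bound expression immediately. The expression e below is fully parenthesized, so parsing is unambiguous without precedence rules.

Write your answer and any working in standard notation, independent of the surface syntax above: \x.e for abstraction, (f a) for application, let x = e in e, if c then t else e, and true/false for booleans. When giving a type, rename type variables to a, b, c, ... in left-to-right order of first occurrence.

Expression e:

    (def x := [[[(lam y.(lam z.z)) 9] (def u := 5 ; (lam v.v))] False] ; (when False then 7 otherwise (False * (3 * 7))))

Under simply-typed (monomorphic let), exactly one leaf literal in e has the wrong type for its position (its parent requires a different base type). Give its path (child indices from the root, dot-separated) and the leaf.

Answer: 1.2.0 : false

Working:
z : b
\z._ : b -> b
\y._ : a -> b -> b
  unify a -> b -> b ~ Int -> c
  unify a ~ Int
  unify b -> b ~ c
_ _ : b -> b
let u : Int
v : d
\v._ : d -> d
  unify b -> b ~ (d -> d) -> e
  unify b ~ d -> d
  unify d -> d ~ e
_ _ : d -> d
  unify d -> d ~ Bool -> f
  unify d ~ Bool
  unify Bool ~ f
_ _ : Bool
let x : Bool
  unify Bool ~ Bool
  unify Bool ~ Int
  FAIL: mismatch Bool ~ Int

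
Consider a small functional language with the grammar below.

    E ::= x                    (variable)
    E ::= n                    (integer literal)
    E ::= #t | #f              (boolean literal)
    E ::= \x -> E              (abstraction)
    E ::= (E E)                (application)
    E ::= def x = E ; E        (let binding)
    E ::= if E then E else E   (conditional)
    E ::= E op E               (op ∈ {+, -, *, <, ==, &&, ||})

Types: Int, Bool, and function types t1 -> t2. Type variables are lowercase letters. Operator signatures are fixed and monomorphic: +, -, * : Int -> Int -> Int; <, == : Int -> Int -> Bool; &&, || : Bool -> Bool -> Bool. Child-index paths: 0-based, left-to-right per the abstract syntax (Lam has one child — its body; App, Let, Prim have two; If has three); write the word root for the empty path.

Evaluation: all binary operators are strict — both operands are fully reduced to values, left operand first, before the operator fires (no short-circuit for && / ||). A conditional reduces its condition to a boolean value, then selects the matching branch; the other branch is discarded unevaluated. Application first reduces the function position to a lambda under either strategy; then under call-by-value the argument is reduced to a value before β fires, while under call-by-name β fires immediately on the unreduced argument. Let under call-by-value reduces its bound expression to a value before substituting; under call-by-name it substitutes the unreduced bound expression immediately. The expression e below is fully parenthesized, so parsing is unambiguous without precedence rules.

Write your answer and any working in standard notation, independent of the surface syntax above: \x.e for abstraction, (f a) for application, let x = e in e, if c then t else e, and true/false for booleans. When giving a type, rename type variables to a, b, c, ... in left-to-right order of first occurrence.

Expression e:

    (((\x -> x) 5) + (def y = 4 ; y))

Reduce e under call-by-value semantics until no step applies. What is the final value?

Answer: 9

Derivation:
step 0: (((\x.x) 5) + (let y = 4 in y))
step 1: [beta@0] (5 + (let y = 4 in y))
step 2: [let@1] (5 + 4)
step 3: [delta@root] 9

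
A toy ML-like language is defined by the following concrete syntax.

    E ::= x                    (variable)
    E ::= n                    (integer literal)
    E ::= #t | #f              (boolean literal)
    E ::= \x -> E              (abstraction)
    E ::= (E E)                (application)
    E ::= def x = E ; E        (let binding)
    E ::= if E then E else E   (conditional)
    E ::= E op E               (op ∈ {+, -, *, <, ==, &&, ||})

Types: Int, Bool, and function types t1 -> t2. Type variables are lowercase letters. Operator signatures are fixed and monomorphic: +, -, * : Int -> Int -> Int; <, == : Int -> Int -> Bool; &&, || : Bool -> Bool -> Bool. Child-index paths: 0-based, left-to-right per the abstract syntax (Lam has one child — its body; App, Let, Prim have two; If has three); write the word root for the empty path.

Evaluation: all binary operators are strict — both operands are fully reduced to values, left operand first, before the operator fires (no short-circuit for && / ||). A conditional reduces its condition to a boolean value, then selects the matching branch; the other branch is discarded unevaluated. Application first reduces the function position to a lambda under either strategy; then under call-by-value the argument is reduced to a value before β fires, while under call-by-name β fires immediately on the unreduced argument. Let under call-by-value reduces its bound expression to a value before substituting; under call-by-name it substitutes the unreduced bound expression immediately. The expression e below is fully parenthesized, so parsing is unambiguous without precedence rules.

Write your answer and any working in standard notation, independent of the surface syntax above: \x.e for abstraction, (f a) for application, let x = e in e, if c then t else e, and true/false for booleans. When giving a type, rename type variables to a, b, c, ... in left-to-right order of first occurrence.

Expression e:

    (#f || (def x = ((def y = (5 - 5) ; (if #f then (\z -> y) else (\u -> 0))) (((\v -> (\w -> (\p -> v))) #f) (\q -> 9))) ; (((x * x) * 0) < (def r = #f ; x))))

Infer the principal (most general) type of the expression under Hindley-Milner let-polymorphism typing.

Derivation:
  unify Bool ~ Bool
  unify Int ~ Int
  unify Int ~ Int
let y : Int
  unify Bool ~ Bool
y : Int
\z._ : a -> Int
\u._ : b -> Int
  unify a -> Int ~ b -> Int
  unify a ~ b
  unify Int ~ Int
v : c
\p._ : e -> c
\w._ : d -> e -> c
\v._ : c -> d -> e -> c
  unify c -> d -> e -> c ~ Bool -> f
  unify c ~ Bool
  unify d -> e -> Bool ~ f
_ _ : d -> e -> Bool
\q._ : g -> Int
  unify d -> e -> Bool ~ (g -> Int) -> h
  unify d ~ g -> Int
  unify e -> Bool ~ h
_ _ : e -> Bool
  unify b -> Int ~ (e -> Bool) -> i
  unify b ~ e -> Bool
  unify Int ~ i
_ _ : Int
let x : Int
x : Int
  unify Int ~ Int
x : Int
  unify Int ~ Int
  unify Int ~ Int
  unify Int ~ Int
  unify Int ~ Int
let r : Bool
x : Int
  unify Int ~ Int
  unify Bool ~ Bool

Answer: Bool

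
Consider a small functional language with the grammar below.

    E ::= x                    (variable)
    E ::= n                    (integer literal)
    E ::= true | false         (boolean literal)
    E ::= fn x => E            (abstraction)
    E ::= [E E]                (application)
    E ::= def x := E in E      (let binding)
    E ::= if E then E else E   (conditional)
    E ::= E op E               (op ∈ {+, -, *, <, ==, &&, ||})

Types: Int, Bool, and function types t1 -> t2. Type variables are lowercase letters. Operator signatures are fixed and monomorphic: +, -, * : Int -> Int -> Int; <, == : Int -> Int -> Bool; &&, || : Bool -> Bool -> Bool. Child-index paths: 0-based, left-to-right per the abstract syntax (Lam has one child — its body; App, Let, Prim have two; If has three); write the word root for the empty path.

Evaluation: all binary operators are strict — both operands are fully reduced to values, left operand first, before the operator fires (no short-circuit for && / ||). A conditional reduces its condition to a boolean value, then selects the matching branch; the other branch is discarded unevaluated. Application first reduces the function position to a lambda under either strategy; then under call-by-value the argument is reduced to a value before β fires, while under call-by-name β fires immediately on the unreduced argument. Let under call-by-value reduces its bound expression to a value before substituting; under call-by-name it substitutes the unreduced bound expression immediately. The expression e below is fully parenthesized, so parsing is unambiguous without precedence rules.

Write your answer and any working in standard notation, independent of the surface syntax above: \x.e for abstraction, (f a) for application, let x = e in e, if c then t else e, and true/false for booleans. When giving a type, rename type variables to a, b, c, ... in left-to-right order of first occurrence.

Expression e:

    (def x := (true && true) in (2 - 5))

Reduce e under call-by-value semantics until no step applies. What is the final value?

Working:
step 0: (let x = (true && true) in (2 - 5))
step 1: [delta@0] (let x = true in (2 - 5))
step 2: [let@root] (2 - 5)
step 3: [delta@root] -3

Answer: -3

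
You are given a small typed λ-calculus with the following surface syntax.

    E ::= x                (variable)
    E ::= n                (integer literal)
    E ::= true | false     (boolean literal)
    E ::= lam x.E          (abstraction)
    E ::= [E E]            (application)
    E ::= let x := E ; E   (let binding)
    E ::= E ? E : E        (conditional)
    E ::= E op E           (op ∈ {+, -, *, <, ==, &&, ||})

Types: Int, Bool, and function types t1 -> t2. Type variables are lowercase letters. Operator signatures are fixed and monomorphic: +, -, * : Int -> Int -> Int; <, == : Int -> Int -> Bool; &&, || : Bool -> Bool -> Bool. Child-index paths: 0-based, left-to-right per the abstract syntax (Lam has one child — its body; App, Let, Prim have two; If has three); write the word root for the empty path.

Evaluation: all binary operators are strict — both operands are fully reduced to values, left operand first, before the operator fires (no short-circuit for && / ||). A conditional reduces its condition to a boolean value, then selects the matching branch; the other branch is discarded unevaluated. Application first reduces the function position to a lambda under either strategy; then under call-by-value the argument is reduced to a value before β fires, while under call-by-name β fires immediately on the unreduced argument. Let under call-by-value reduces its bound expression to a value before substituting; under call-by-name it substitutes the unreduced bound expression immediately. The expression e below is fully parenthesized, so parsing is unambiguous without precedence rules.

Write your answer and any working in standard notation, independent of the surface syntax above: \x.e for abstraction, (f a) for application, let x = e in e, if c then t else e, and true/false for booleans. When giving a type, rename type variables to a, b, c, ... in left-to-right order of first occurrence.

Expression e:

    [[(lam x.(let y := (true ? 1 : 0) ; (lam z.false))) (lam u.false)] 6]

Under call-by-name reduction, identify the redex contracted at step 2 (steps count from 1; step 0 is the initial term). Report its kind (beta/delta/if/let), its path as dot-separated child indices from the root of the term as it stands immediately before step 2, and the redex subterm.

Trace:
step 0: (((\x.(let y = (if true then 1 else 0) in (\z.false))) (\u.false)) 6)
step 1: [beta@0] ((let y = (if true then 1 else 0) in (\z.false)) 6)
step 2: [let@0] ((\z.false) 6)

Answer: let at 0 : (let y = (if true then 1 else 0) in (\z.false))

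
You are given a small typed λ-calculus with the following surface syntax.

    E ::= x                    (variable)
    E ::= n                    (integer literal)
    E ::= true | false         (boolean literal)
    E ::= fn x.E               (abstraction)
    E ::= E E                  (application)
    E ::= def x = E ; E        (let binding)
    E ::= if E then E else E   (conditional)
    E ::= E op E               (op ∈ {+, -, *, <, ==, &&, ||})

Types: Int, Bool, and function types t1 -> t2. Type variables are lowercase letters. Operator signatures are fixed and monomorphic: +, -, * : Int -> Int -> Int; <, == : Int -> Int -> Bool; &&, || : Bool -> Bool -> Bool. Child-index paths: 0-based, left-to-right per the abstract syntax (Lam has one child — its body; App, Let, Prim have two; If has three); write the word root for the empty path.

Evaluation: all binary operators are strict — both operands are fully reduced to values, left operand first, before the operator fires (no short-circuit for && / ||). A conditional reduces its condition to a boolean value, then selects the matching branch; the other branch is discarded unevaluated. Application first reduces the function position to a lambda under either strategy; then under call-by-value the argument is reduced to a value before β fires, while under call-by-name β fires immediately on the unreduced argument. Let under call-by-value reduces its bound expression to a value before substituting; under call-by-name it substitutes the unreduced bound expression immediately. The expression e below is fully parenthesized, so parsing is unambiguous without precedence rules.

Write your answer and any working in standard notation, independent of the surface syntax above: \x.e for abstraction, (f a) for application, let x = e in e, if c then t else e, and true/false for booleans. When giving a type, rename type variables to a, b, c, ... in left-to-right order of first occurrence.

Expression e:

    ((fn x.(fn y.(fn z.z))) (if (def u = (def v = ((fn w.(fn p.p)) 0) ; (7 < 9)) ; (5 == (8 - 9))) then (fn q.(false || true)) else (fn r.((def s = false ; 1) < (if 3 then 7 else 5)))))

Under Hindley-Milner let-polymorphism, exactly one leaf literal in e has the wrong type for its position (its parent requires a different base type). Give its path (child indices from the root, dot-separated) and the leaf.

Trace:
z : c
\z._ : c -> c
\y._ : b -> c -> c
\x._ : a -> b -> c -> c
p : e
\p._ : e -> e
\w._ : d -> e -> e
  unify d -> e -> e ~ Int -> f
  unify d ~ Int
  unify e -> e ~ f
_ _ : e -> e
let v : forall. e -> e
  unify Int ~ Int
  unify Int ~ Int
let u : Bool
  unify Int ~ Int
  unify Int ~ Int
  unify Int ~ Int
  unify Int ~ Int
  unify Bool ~ Bool
  unify Bool ~ Bool
  unify Bool ~ Bool
\q._ : g -> Bool
let s : Bool
  unify Int ~ Int
  unify Int ~ Bool
  FAIL: mismatch Int ~ Bool

Answer: 1.2.0.1.0 : 3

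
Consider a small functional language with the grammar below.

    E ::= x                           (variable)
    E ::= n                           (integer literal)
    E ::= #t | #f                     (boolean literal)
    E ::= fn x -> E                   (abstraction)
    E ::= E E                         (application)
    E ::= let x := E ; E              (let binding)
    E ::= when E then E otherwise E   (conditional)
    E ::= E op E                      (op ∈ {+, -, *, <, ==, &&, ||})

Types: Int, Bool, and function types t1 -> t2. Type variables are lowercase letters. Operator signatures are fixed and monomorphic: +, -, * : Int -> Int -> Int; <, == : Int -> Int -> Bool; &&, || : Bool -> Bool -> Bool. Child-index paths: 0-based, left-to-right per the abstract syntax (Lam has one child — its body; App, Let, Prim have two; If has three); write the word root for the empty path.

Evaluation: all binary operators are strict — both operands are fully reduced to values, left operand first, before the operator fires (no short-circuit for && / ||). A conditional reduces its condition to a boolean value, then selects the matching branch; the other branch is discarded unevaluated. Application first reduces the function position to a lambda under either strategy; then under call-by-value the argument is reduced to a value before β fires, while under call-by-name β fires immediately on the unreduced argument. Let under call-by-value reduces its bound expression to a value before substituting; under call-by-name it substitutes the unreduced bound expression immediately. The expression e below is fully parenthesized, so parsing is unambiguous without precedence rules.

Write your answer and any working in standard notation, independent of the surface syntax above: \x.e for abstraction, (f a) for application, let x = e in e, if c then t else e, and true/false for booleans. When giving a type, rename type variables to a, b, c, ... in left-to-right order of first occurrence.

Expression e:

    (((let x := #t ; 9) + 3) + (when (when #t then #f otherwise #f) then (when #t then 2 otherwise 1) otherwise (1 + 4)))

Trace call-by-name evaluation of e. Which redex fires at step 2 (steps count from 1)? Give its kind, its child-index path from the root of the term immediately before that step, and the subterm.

Derivation:
step 0: (((let x = true in 9) + 3) + (if (if true then false else false) then (if true then 2 else 1) else (1 + 4)))
step 1: [let@0.0] ((9 + 3) + (if (if true then false else false) then (if true then 2 else 1) else (1 + 4)))
step 2: [delta@0] (12 + (if (if true then false else false) then (if true then 2 else 1) else (1 + 4)))

Answer: delta at 0 : (9 + 3)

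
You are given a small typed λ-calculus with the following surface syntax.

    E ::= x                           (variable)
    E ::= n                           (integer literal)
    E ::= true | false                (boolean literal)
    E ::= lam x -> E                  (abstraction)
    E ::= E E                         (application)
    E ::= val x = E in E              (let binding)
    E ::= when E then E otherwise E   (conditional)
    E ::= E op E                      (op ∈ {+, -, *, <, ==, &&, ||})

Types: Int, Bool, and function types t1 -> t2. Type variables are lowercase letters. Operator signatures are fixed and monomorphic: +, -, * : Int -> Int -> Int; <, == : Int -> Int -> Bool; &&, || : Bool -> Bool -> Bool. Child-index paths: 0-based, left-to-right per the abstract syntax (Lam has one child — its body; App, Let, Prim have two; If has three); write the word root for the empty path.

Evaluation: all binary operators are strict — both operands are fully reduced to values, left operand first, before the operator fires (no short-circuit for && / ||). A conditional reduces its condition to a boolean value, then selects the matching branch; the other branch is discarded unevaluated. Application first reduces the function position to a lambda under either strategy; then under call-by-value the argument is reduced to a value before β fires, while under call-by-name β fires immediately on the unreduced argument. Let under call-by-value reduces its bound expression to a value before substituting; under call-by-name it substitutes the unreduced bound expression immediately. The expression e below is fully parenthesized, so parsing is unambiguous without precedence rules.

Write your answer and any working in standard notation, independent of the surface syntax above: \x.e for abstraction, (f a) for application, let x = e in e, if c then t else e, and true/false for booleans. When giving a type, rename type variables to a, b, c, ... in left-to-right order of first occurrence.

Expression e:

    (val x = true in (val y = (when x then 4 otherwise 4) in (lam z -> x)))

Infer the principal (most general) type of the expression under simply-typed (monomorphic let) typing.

Trace:
let x : Bool
x : Bool
  unify Bool ~ Bool
  unify Int ~ Int
let y : Int
x : Bool
\z._ : a -> Bool

Answer: a -> Bool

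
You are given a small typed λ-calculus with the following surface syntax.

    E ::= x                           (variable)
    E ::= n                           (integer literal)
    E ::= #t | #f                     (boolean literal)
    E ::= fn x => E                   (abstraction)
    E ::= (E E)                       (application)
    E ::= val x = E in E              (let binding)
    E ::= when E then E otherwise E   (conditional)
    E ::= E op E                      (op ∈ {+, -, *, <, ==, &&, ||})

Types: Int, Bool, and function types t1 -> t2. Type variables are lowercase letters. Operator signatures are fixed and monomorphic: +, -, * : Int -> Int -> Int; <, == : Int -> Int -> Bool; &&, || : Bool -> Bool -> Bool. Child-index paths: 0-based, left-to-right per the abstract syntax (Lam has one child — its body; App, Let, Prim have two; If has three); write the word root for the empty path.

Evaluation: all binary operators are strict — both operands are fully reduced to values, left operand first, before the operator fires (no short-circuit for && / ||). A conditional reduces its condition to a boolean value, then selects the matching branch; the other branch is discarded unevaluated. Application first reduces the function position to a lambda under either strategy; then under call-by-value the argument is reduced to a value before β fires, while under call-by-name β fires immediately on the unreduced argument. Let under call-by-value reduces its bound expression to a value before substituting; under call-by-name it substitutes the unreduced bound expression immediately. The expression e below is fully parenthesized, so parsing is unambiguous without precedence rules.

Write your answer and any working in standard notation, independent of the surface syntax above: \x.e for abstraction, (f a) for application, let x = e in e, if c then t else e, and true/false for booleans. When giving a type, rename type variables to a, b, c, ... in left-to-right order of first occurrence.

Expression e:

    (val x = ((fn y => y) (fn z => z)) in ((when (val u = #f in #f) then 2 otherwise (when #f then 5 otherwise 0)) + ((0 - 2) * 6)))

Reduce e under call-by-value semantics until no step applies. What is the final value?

Working:
step 0: (let x = ((\y.y) (\z.z)) in ((if (let u = false in false) then 2 else (if false then 5 else 0)) + ((0 - 2) * 6)))
step 1: [beta@0] (let x = (\z.z) in ((if (let u = false in false) then 2 else (if false then 5 else 0)) + ((0 - 2) * 6)))
step 2: [let@root] ((if (let u = false in false) then 2 else (if false then 5 else 0)) + ((0 - 2) * 6))
step 3: [let@0.0] ((if false then 2 else (if false then 5 else 0)) + ((0 - 2) * 6))
step 4: [if@0] ((if false then 5 else 0) + ((0 - 2) * 6))
step 5: [if@0] (0 + ((0 - 2) * 6))
step 6: [delta@1.0] (0 + (-2 * 6))
step 7: [delta@1] (0 + -12)
step 8: [delta@root] -12

Answer: -12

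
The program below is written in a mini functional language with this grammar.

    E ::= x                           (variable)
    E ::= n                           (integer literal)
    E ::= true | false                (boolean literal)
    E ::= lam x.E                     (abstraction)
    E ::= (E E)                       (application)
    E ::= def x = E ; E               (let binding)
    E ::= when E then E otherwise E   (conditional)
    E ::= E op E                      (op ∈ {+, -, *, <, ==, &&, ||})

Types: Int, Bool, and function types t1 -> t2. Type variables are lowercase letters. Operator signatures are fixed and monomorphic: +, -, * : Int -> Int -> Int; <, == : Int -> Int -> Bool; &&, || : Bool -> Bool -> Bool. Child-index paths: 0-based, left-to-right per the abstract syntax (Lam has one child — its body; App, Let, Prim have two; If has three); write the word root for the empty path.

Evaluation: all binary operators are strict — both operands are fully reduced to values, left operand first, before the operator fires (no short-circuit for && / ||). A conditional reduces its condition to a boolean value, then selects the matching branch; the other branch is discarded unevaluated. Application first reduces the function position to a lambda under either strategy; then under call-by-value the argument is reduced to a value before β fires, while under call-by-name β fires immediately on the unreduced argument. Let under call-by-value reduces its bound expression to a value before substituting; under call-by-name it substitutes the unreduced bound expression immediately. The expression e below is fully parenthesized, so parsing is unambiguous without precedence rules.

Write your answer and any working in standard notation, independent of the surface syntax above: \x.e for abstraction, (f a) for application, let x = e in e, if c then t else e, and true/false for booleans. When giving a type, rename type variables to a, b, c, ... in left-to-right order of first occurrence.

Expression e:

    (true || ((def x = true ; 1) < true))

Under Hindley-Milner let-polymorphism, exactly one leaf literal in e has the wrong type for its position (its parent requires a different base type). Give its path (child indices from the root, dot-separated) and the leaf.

Answer: 1.1 : true

Working:
  unify Bool ~ Bool
let x : Bool
  unify Int ~ Int
  unify Bool ~ Int
  FAIL: mismatch Bool ~ Int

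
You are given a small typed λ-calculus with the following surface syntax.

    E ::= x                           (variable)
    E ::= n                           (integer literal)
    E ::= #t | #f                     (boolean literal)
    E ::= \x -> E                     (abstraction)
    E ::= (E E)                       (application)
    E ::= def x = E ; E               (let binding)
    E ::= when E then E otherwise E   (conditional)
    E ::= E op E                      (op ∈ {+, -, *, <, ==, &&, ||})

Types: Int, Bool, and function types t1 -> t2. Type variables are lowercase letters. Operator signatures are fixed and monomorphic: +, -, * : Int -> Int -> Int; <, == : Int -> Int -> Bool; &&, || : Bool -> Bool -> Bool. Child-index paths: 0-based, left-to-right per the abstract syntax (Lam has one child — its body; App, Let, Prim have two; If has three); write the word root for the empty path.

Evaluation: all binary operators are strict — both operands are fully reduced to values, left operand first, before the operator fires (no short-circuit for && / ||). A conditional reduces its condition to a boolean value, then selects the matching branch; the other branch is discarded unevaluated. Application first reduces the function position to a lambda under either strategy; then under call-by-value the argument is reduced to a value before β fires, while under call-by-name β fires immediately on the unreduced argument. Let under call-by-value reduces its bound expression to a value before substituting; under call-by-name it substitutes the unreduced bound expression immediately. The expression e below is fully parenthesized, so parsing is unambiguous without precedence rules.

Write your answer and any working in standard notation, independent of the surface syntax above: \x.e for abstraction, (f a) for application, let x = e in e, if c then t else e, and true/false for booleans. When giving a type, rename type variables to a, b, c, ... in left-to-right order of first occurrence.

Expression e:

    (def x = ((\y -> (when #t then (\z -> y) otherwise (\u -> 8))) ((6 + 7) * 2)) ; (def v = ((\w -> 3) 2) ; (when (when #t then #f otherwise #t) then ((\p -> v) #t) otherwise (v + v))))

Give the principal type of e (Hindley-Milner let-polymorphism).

Answer: Int

Working:
  unify Bool ~ Bool
y : a
\z._ : b -> a
\u._ : c -> Int
  unify b -> a ~ c -> Int
  unify b ~ c
  unify a ~ Int
\y._ : Int -> c -> Int
  unify Int ~ Int
  unify Int ~ Int
  unify Int ~ Int
  unify Int ~ Int
  unify Int -> c -> Int ~ Int -> d
  unify Int ~ Int
  unify c -> Int ~ d
_ _ : c -> Int
let x : forall. c -> Int
\w._ : e -> Int
  unify e -> Int ~ Int -> f
  unify e ~ Int
  unify Int ~ f
_ _ : Int
let v : Int
  unify Bool ~ Bool
  unify Bool ~ Bool
  unify Bool ~ Bool
v : Int
\p._ : g -> Int
  unify g -> Int ~ Bool -> h
  unify g ~ Bool
  unify Int ~ h
_ _ : Int
v : Int
  unify Int ~ Int
v : Int
  unify Int ~ Int
  unify Int ~ Int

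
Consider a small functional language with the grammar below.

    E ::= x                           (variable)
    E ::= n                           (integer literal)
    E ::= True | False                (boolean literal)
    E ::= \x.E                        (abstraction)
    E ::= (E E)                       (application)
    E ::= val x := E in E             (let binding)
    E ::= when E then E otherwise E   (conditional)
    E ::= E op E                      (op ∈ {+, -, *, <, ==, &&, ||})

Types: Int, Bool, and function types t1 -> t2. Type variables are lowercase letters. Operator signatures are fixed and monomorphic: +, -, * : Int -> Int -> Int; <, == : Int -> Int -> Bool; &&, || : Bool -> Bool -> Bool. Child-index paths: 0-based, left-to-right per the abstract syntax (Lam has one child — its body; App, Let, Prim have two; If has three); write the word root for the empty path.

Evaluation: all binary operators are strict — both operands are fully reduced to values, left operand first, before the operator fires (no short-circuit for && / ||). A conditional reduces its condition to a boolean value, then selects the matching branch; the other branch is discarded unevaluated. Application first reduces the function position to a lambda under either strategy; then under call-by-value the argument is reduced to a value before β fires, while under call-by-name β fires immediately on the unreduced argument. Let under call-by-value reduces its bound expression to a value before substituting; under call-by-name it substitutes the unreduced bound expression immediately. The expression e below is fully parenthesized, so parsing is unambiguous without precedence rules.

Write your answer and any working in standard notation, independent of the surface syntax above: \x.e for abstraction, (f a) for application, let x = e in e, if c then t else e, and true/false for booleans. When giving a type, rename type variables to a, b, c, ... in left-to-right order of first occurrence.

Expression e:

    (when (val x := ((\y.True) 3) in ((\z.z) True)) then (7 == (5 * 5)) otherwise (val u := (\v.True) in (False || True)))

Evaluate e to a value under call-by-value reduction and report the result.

Trace:
step 0: (if (let x = ((\y.true) 3) in ((\z.z) true)) then (7 == (5 * 5)) else (let u = (\v.true) in (false || true)))
step 1: [beta@0.0] (if (let x = true in ((\z.z) true)) then (7 == (5 * 5)) else (let u = (\v.true) in (false || true)))
step 2: [let@0] (if ((\z.z) true) then (7 == (5 * 5)) else (let u = (\v.true) in (false || true)))
step 3: [beta@0] (if true then (7 == (5 * 5)) else (let u = (\v.true) in (false || true)))
step 4: [if@root] (7 == (5 * 5))
step 5: [delta@1] (7 == 25)
step 6: [delta@root] false

Answer: false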